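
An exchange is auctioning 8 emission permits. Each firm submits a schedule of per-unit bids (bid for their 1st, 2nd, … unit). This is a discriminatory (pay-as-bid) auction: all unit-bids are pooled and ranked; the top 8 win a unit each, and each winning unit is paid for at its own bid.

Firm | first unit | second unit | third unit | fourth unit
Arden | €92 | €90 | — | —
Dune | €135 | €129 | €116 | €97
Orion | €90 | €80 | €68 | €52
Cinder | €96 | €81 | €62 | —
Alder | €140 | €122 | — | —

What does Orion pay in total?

Orion pays €0

Merging the schedules and taking the best 8: 140 (Alder-1), 135 (Dune-1), 129 (Dune-2), 122 (Alder-2), 116 (Dune-3), 97 (Dune-4), 96 (Cinder-1), 92 (Arden-1)
Next rejected bid: €90 (not a price — pay-as-bid).
Orion wins no units.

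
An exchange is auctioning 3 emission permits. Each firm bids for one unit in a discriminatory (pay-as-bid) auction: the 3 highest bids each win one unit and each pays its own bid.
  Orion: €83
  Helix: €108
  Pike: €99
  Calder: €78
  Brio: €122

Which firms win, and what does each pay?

Bids ranked high→low: 122 (Brio), 108 (Helix), 99 (Pike), 83 (Orion), 78 (Calder)
The 3 highest are Brio, Helix, Pike.
Each winner pays its own bid: Brio €122, Helix €108, Pike €99.

Brio €122, Helix €108, Pike €99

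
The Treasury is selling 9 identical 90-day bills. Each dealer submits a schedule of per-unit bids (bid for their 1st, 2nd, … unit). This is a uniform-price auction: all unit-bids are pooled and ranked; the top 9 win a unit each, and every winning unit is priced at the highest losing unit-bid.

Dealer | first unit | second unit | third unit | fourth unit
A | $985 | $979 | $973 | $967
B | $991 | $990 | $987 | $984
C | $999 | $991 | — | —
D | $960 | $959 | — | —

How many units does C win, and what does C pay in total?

C: 2 units, pays $1,934

All unit-bids, highest first — top 9: 999 (C-1), 991 (B-1), 991 (C-2), 990 (B-2), 987 (B-3), 985 (A-1), 984 (B-4), 979 (A-2), 973 (A-3)
First bid not allocated: $967.
C wins 2 unit(s) at $967 each.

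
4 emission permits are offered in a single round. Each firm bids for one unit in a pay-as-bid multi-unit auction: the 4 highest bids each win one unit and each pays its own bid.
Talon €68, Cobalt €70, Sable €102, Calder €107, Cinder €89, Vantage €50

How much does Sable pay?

Sorting: 107 (Calder), 102 (Sable), 89 (Cinder), 70 (Cobalt), 68 (Talon), 50 (Vantage)
Winners (4 units): Calder, Sable, Cinder, Cobalt.
Sable wins → own bid €102.

Sable pays €102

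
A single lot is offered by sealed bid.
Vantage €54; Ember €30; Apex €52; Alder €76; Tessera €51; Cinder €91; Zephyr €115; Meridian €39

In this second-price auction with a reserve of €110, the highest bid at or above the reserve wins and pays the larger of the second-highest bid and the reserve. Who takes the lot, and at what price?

Bids in order: 115 (Zephyr) > 91 (Cinder) > 76 (Alder) > 54 (Vantage) > 52 (Apex) > 51 (Tessera) > …
Highest eligible bid: Zephyr at €115.
max(second-highest €91, reserve €110) = €110.

Zephyr pays €110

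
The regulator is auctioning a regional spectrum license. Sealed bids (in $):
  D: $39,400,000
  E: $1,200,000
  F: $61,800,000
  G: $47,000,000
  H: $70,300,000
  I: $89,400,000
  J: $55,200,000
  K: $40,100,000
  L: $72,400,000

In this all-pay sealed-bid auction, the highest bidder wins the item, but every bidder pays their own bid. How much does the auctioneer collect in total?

Total revenue: $476,800,000

Sorting bids: 89,400,000 (I) > 72,400,000 (L) > 70,300,000 (H) > 61,800,000 (F) > 55,200,000 (J) > 47,000,000 (G) > …
Every bidder forfeits their bid regardless of winning.
Revenue = 39,400,000 + 1,200,000 + 61,800,000 + 47,000,000 + 70,300,000 + 89,400,000 + 55,200,000 + 40,100,000 + 72,400,000 = $476,800,000.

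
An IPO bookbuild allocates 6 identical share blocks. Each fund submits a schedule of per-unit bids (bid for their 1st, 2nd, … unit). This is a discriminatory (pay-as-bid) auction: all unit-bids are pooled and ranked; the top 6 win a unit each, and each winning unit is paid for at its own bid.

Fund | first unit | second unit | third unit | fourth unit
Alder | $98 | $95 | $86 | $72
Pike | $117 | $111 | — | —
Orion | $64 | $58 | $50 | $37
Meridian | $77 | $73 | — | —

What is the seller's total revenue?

Total revenue: $584

Pooled unit-bids ranked (top 6): 117 (Pike-1), 111 (Pike-2), 98 (Alder-1), 95 (Alder-2), 86 (Alder-3), 77 (Meridian-1)
Next rejected bid: $73 (not a price — pay-as-bid).
Each winning unit pays its own bid.
Revenue = 117 + 111 + 98 + 95 + 86 + 77 = $584.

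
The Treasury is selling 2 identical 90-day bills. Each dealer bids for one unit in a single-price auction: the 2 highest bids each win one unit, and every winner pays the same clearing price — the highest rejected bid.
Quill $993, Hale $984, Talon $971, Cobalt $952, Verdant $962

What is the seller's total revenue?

Ordering the bids: 993 (Quill), 984 (Hale), 971 (Talon), 962 (Verdant), …
The 2 highest are Quill, Hale.
Highest unsuccessful bid: $971 → clearing price.
Total revenue = 2 × $971 = $1,942.

Total revenue: $1,942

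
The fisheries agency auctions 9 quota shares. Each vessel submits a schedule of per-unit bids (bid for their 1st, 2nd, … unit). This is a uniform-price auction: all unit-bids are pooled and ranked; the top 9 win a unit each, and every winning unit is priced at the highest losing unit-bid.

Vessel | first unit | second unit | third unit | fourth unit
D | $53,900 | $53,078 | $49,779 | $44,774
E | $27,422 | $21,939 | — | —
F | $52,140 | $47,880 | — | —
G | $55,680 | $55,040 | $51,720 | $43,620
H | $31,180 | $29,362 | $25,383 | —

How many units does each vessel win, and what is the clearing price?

D 4, F 2, G 3; clearing price $43,620

Merging the schedules and taking the best 9: 55,680 (G-1), 55,040 (G-2), 53,900 (D-1), 53,078 (D-2), 52,140 (F-1), 51,720 (G-3), 49,779 (D-3), 47,880 (F-2), 44,774 (D-4)
Highest rejected unit-bid = $43,620.
Allocation: D 4, F 2, G 3.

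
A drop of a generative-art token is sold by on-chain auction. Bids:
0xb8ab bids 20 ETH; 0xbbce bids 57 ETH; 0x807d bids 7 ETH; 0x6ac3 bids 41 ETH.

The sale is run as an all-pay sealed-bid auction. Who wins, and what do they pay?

0xbbce pays 57 ETH

All-pay sealed-bid auction: the highest bidder wins the item, but every bidder pays their own bid.
Bids ranked: 57 (0xbbce) > 41 (0x6ac3) > 20 (0xb8ab) > 7 (0x807d)
0xbbce is highest and takes the item; every bidder forfeits their bid.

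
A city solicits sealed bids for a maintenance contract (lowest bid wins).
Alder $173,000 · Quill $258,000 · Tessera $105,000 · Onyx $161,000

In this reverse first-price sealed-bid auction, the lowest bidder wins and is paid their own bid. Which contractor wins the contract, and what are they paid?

Bids in order: 105,000 (Tessera) < 161,000 (Onyx) < 173,000 (Alder) < 258,000 (Quill)
Tessera is lowest → is paid own bid, $105,000.

Tessera is paid $105,000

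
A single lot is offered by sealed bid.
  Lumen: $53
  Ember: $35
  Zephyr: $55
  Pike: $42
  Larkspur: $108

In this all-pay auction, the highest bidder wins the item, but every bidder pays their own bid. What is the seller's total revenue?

Bids ranked: 108 (Larkspur) > 55 (Zephyr) > 53 (Lumen) > 42 (Pike) > 35 (Ember)
Every bidder forfeits their bid regardless of winning.
Revenue = 53 + 35 + 55 + 42 + 108 = $293.

Total revenue: $293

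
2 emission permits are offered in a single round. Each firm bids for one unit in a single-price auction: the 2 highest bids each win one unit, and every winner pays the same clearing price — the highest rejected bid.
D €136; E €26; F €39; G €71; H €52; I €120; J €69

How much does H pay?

H pays €0

Sorting: 136 (D), 120 (I), 71 (G), 69 (J), …
Top 2: D, I.
First losing bid is G's €71, which sets the uniform price.
H does not win → pays €0.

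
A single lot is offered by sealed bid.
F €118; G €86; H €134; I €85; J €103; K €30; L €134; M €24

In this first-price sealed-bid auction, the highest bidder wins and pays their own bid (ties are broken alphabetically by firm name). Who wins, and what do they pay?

H pays €134

First-price sealed-bid auction: the highest bidder wins and pays their own bid.
Sorting bids: 134 (H) > 134 (L) > 118 (F) > 103 (J) > 86 (G) > 85 (I) > …
H and L tie at €134; tie-break gives it to H.
H is highest → pays own bid, €134.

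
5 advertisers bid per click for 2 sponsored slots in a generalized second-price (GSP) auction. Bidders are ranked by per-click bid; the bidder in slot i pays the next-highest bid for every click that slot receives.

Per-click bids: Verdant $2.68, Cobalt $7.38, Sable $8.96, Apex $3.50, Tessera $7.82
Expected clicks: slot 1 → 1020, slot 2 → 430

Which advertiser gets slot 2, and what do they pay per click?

Sorting advertisers: $8.96 (Sable) > $7.82 (Tessera) > $7.38 (Cobalt) > …
Slot 2 goes to the second-ranked bidder, Tessera, who pays the next bid down: $7.38/click.

Tessera; $7.38 per click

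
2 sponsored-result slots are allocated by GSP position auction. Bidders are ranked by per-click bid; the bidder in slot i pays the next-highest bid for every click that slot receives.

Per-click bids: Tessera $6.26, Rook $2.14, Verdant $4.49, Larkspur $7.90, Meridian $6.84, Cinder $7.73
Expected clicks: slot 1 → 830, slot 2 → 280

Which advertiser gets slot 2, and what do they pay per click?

Cinder; $6.84 per click

Per-click bids in order: $7.90 (Larkspur) > $7.73 (Cinder) > $6.84 (Meridian) > …
Slot 2 goes to the second-ranked bidder, Cinder, who pays the next bid down: $6.84/click.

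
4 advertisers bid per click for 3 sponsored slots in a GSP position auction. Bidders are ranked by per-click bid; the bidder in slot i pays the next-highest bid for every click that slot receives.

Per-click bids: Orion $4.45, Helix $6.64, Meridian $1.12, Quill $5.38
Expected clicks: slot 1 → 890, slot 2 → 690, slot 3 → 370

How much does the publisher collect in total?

Total revenue: $8273.10

Per-click bids in order: $6.64 (Helix) > $5.38 (Quill) > $4.45 (Orion) > $1.12 (Meridian)
Slot 1: Helix pays $5.38 × 890 = $4788.20
Slot 2: Quill pays $4.45 × 690 = $3070.50
Slot 3: Orion pays $1.12 × 370 = $414.40
Total = $8273.10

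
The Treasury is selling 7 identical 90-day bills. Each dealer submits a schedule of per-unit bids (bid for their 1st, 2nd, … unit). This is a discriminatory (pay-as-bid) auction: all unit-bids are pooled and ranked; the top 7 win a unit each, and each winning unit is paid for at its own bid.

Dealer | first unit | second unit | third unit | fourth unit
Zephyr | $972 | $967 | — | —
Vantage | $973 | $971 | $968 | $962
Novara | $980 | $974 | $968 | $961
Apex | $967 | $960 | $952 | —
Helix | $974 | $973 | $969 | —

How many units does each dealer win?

Helix 2, Novara 2, Vantage 2, Zephyr 1

Pooled unit-bids ranked (top 7): 980 (Novara-1), 974 (Novara-2), 974 (Helix-1), 973 (Vantage-1), 973 (Helix-2), 972 (Zephyr-1), 971 (Vantage-2)
Next rejected bid: $969 (not a price — pay-as-bid).
Allocation: Helix 2, Novara 2, Vantage 2, Zephyr 1.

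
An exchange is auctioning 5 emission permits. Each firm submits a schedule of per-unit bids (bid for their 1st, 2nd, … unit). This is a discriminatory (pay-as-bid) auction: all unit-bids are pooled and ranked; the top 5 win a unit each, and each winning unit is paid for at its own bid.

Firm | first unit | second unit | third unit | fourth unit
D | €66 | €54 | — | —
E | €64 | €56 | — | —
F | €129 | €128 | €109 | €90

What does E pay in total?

Merging the schedules and taking the best 5: 129 (F-1), 128 (F-2), 109 (F-3), 90 (F-4), 66 (D-1)
Next rejected bid: €64 (not a price — pay-as-bid).
E wins no units.

E pays €0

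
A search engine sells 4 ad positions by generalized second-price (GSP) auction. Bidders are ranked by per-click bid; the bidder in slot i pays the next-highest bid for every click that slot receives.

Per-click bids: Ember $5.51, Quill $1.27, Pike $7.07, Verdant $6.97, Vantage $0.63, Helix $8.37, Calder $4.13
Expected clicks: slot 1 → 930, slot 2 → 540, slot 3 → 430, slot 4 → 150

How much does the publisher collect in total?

Total revenue: $13327.70

Ranked by bid: $8.37 (Helix) > $7.07 (Pike) > $6.97 (Verdant) > $5.51 (Ember) > $4.13 (Calder) > …
Slot 1: Helix pays $7.07 × 930 = $6575.10
Slot 2: Pike pays $6.97 × 540 = $3763.80
Slot 3: Verdant pays $5.51 × 430 = $2369.30
Slot 4: Ember pays $4.13 × 150 = $619.50
Total = $13327.70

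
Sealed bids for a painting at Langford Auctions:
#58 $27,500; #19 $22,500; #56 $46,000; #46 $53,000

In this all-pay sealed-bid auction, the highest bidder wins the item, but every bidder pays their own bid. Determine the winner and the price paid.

#46 pays $53,000

Sorting bids: 53,000 (#46) > 46,000 (#56) > 27,500 (#58) > 22,500 (#19)
#46 is highest and takes the item; every bidder forfeits their bid.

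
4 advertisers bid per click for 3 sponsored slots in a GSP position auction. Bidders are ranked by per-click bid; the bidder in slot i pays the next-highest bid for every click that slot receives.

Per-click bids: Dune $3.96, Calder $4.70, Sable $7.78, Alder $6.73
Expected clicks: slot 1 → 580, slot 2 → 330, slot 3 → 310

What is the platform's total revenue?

Ranked by bid: $7.78 (Sable) > $6.73 (Alder) > $4.70 (Calder) > $3.96 (Dune)
Slot 1: Sable pays $6.73 × 580 = $3903.40
Slot 2: Alder pays $4.70 × 330 = $1551.00
Slot 3: Calder pays $3.96 × 310 = $1227.60
Total = $6682.00

Total revenue: $6682.00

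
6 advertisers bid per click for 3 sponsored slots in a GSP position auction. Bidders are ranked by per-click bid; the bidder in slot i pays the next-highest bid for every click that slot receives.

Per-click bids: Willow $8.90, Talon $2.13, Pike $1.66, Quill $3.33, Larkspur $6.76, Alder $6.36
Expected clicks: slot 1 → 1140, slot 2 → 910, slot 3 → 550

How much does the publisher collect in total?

Total revenue: $15325.50

Per-click bids in order: $8.90 (Willow) > $6.76 (Larkspur) > $6.36 (Alder) > $3.33 (Quill) > …
Slot 1: Willow pays $6.76 × 1140 = $7706.40
Slot 2: Larkspur pays $6.36 × 910 = $5787.60
Slot 3: Alder pays $3.33 × 550 = $1831.50
Total = $15325.50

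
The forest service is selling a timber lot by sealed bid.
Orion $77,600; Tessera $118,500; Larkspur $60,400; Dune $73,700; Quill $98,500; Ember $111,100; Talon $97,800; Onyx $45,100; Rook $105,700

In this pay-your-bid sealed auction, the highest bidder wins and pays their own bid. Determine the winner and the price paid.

Tessera pays $118,500

Bids ranked: 118,500 (Tessera) > 111,100 (Ember) > 105,700 (Rook) > 98,500 (Quill) > 97,800 (Talon) > 77,600 (Orion) > …
Tessera is highest → pays own bid, $118,500.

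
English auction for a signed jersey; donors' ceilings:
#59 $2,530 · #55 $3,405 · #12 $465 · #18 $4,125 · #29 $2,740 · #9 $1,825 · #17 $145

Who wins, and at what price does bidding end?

Ascending (English) auction: the price rises until one bidder remains; the winner pays the price at which the last rival dropped out.
Limits in order: 4,125 (#18) > 3,405 (#55) > 2,740 (#29) > 2,530 (#59) > 1,825 (#9) > 465 (#12) > …
Bidding ends when #55 exits at $3,405; #18 takes it.

#18 wins at $3,405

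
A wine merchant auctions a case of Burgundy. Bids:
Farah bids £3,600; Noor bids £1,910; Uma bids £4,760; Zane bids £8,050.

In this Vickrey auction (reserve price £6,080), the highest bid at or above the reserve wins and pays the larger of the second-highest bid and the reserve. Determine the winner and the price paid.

Zane pays £6,080

Bids in order: 8,050 (Zane) > 4,760 (Uma) > 3,600 (Farah) > 1,910 (Noor)
Highest eligible bid: Zane at £8,050.
max(second-highest £4,760, reserve £6,080) = £6,080.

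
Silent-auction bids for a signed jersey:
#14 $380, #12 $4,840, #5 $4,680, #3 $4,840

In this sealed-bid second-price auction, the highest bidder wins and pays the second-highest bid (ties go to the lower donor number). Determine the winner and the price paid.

Sealed-bid second-price auction: the highest bidder wins and pays the second-highest bid.
Bids ranked: 4,840 (#3) > 4,840 (#12) > 4,680 (#5) > 380 (#14)
Tie at $4,840 → #3 wins by tie-break.
#3 is highest; pays the second-highest bid, $4,840.

#3 pays $4,840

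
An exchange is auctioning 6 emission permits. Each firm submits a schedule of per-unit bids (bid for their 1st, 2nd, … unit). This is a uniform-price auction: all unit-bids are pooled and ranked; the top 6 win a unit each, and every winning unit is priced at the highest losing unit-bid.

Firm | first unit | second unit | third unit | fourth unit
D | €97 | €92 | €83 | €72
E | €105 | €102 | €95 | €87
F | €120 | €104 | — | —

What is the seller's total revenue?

Total revenue: €552

Merging the schedules and taking the best 6: 120 (F-1), 105 (E-1), 104 (F-2), 102 (E-2), 97 (D-1), 95 (E-3)
First bid not allocated: €92.
Allocation: D 1, E 3, F 2. Every unit priced at €92.
Revenue = 6 × 92 = €552.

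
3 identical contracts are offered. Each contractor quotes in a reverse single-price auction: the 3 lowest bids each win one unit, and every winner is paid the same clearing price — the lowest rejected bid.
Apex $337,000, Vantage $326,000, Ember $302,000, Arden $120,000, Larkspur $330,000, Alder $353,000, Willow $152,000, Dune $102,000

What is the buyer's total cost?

Sorting: 102,000 (Dune), 120,000 (Arden), 152,000 (Willow), 302,000 (Ember), 326,000 (Vantage), …
Winners (3 units): Dune, Arden, Willow.
Lowest unsuccessful bid: $302,000 → clearing price.
Total cost = 3 × $302,000 = $906,000.

Total cost: $906,000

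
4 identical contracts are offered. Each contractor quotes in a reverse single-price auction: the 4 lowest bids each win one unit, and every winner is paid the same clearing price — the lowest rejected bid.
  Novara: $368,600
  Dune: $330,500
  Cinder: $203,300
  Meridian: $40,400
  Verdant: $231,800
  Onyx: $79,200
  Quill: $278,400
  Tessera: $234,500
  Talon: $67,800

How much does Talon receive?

Ordering the bids: 40,400 (Meridian), 67,800 (Talon), 79,200 (Onyx), 203,300 (Cinder), 231,800 (Verdant), 234,500 (Tessera), …
Winners (4 units): Meridian, Talon, Onyx, Cinder.
First losing bid is Verdant's $231,800, which sets the uniform price.
Talon wins → is paid $231,800.

Talon is paid $231,800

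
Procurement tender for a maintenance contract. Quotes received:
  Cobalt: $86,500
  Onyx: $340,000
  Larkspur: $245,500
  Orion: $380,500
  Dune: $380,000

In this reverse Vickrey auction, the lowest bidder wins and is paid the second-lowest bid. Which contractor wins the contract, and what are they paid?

Cobalt is paid $245,500

Sorting bids: 86,500 (Cobalt) < 245,500 (Larkspur) < 340,000 (Onyx) < 380,000 (Dune) < 380,500 (Orion)
Cobalt wins with the lowest bid; price is set by the runner-up at $245,500.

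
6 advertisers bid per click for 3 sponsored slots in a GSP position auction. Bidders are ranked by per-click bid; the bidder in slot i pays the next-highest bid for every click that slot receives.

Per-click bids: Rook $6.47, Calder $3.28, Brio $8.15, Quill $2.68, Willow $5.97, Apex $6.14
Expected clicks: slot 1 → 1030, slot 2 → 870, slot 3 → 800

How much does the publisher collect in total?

Total revenue: $16781.90

Ranked by bid: $8.15 (Brio) > $6.47 (Rook) > $6.14 (Apex) > $5.97 (Willow) > …
Slot 1: Brio pays $6.47 × 1030 = $6664.10
Slot 2: Rook pays $6.14 × 870 = $5341.80
Slot 3: Apex pays $5.97 × 800 = $4776.00
Total = $16781.90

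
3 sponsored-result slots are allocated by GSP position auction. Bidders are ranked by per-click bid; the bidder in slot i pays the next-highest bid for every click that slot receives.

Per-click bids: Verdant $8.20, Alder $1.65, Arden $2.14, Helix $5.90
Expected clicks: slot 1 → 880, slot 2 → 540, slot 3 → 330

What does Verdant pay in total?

Ranked by bid: $8.20 (Verdant) > $5.90 (Helix) > $2.14 (Arden) > $1.65 (Alder)
Verdant holds slot 1 → pays next bid $5.90 × 880 clicks = $5192.00.

Verdant pays $5192.00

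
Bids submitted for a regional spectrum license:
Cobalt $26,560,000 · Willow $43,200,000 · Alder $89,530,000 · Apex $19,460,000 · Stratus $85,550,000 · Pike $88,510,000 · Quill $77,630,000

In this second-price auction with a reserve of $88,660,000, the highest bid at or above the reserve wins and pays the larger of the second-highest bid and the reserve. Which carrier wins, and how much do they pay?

Alder pays $88,660,000

Sorting bids: 89,530,000 (Alder) > 88,510,000 (Pike) > 85,550,000 (Stratus) > 77,630,000 (Quill) > 43,200,000 (Willow) > 26,560,000 (Cobalt) > …
Alder has the top bid at or above the reserve ($89,530,000).
max(second-highest $88,510,000, reserve $88,660,000) = $88,660,000.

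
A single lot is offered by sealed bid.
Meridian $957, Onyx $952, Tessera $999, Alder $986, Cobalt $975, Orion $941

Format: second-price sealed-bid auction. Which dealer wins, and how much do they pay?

Tessera pays $986

Bids ranked: 999 (Tessera) > 986 (Alder) > 975 (Cobalt) > 957 (Meridian) > 952 (Onyx) > 941 (Orion)
Tessera wins with the highest bid; price is set by the runner-up at $986.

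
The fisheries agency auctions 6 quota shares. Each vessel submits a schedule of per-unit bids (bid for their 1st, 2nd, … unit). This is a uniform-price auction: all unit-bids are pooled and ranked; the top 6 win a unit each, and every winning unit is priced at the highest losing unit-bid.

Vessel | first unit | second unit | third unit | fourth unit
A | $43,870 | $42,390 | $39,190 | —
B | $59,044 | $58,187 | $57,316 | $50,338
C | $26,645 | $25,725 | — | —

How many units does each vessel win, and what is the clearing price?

A 2, B 4; clearing price $39,190

Merging the schedules and taking the best 6: 59,044 (B-1), 58,187 (B-2), 57,316 (B-3), 50,338 (B-4), 43,870 (A-1), 42,390 (A-2)
Highest rejected unit-bid = $39,190.
Allocation: A 2, B 4.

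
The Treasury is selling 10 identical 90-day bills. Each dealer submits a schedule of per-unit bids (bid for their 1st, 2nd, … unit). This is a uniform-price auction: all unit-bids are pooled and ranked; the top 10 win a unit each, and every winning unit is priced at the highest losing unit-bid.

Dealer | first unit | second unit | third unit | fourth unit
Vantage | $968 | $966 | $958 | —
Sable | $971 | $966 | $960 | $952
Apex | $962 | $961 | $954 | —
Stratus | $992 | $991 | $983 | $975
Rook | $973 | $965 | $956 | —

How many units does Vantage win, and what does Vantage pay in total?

All unit-bids, highest first — top 10: 992 (Stratus-1), 991 (Stratus-2), 983 (Stratus-3), 975 (Stratus-4), 973 (Rook-1), 971 (Sable-1), 968 (Vantage-1), 966 (Vantage-2), 966 (Sable-2), 965 (Rook-2)
The (k+1)-th unit-bid is $962.
Vantage wins 2 unit(s) at $962 each.

Vantage: 2 units, pays $1,924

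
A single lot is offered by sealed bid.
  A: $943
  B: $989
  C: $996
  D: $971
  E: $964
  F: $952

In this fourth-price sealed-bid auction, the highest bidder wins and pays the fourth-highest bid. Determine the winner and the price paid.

C pays $964

Bids ranked: 996 (C) > 989 (B) > 971 (D) > 964 (E) > 952 (F) > 943 (A)
C wins; payment is bid #4 in the ranking = $964.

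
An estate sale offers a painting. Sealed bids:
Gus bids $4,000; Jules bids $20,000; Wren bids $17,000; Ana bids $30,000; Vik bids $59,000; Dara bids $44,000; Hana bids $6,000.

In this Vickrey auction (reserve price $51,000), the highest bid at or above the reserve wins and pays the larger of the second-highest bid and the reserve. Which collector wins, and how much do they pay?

Vik pays $51,000

Vickrey auction (reserve price $51,000): the highest bid at or above the reserve wins and pays the larger of the second-highest bid and the reserve.
Sorting bids: 59,000 (Vik) > 44,000 (Dara) > 30,000 (Ana) > 20,000 (Jules) > 17,000 (Wren) > 6,000 (Hana) > …
Highest eligible bid: Vik at $59,000.
Second-highest bid $44,000 is below the reserve $51,000, so the reserve binds → payment $51,000.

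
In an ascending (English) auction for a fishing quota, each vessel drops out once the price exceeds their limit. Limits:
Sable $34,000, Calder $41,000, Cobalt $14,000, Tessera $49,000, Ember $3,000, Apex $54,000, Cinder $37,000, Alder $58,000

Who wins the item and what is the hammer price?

Alder wins at $54,000

Open ascending-bid auction: the price rises until one bidder remains; the winner pays the price at which the last rival dropped out.
Limits ranked: 58,000 (Alder) > 54,000 (Apex) > 49,000 (Tessera) > 41,000 (Calder) > 37,000 (Cinder) > 34,000 (Sable) > …
Once the price passes $54,000, only Alder is left; the hammer falls at Apex's limit of $54,000.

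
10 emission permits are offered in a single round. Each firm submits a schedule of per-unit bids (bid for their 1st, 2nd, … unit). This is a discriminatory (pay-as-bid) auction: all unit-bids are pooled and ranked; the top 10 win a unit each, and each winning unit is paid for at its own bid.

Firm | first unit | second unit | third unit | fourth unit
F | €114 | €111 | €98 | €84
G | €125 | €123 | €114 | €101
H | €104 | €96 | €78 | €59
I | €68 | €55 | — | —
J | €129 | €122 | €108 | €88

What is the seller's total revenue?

All unit-bids, highest first — top 10: 129 (J-1), 125 (G-1), 123 (G-2), 122 (J-2), 114 (F-1), 114 (G-3), 111 (F-2), 108 (J-3), 104 (H-1), 101 (G-4)
Next rejected bid: €98 (not a price — pay-as-bid).
Each winning unit pays its own bid.
Revenue = 129 + 125 + 123 + 122 + 114 + 114 + 111 + 108 + 104 + 101 = €1,151.

Total revenue: €1,151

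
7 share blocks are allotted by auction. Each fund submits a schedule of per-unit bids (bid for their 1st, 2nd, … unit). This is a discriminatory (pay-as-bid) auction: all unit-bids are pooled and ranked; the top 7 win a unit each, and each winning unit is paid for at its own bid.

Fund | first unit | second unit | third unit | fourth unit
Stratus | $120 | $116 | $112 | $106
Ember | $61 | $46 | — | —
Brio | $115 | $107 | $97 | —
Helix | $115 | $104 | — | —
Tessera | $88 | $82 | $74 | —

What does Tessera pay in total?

Pooled unit-bids ranked (top 7): 120 (Stratus-1), 116 (Stratus-2), 115 (Brio-1), 115 (Helix-1), 112 (Stratus-3), 107 (Brio-2), 106 (Stratus-4)
Next rejected bid: $104 (not a price — pay-as-bid).
Tessera wins no units.

Tessera pays $0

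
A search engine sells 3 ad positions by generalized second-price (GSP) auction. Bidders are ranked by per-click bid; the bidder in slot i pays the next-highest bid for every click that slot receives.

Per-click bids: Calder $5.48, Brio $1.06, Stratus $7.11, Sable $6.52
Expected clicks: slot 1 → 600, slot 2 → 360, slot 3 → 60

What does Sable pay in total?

Sable pays $1972.80

Per-click bids in order: $7.11 (Stratus) > $6.52 (Sable) > $5.48 (Calder) > $1.06 (Brio)
Sable holds slot 2 → pays next bid $5.48 × 360 clicks = $1972.80.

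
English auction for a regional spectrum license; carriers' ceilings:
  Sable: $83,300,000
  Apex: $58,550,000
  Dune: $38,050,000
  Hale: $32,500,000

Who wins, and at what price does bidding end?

Rule: the price rises until one bidder remains; the winner pays the price at which the last rival dropped out.
Limits in order: 83,300,000 (Sable) > 58,550,000 (Apex) > 38,050,000 (Dune) > 32,500,000 (Hale)
Once the price passes $58,550,000, only Sable is left; the hammer falls at Apex's limit of $58,550,000.

Sable wins at $58,550,000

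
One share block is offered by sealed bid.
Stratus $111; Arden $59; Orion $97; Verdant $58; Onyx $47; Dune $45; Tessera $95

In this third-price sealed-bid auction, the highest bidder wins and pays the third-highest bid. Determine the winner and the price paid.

Bids in order: 111 (Stratus) > 97 (Orion) > 95 (Tessera) > 59 (Arden) > 58 (Verdant) > 47 (Onyx) > …
Stratus is highest; pays the third-highest bid, $95.

Stratus pays $95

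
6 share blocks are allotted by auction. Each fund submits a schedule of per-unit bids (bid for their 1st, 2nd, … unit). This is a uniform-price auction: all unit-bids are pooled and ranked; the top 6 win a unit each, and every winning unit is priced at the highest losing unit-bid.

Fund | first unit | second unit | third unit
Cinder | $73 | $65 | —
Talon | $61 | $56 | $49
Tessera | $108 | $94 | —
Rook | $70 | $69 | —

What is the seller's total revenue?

Total revenue: $366

Pooled unit-bids ranked (top 6): 108 (Tessera-1), 94 (Tessera-2), 73 (Cinder-1), 70 (Rook-1), 69 (Rook-2), 65 (Cinder-2)
Highest rejected unit-bid = $61.
Allocation: Cinder 2, Rook 2, Tessera 2. Every unit priced at $61.
Revenue = 6 × 61 = $366.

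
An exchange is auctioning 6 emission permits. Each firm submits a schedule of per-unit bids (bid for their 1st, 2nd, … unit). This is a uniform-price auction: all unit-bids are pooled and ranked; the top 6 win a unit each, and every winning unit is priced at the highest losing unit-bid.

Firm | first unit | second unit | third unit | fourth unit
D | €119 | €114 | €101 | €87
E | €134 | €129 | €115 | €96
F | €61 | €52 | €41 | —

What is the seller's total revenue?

Pooled unit-bids ranked (top 6): 134 (E-1), 129 (E-2), 119 (D-1), 115 (E-3), 114 (D-2), 101 (D-3)
Highest rejected unit-bid = €96.
Allocation: D 3, E 3. Every unit priced at €96.
Revenue = 6 × 96 = €576.

Total revenue: €576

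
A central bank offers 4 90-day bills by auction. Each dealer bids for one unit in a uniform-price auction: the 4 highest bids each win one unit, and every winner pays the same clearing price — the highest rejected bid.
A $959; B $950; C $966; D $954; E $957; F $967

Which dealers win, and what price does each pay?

F, C, A, E; each pays $954

Sorting: 967 (F), 966 (C), 959 (A), 957 (E), 954 (D), 950 (B)
The 4 highest are F, C, A, E.
First losing bid is D's $954, which sets the uniform price.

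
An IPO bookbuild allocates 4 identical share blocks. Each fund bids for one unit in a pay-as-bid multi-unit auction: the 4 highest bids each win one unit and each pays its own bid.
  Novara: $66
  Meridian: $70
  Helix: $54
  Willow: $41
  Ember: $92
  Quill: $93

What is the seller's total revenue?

Total revenue: $321

Ordering the bids: 93 (Quill), 92 (Ember), 70 (Meridian), 66 (Novara), 54 (Helix), 41 (Willow)
Winners (4 units): Quill, Ember, Meridian, Novara.
Total revenue = 93 + 92 + 70 + 66 = $321.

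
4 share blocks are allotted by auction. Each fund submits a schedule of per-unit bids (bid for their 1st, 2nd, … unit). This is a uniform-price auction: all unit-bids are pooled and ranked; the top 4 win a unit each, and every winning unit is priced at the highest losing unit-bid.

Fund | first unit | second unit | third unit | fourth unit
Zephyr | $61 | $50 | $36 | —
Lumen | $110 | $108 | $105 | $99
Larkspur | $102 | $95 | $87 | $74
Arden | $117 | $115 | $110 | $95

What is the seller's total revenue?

Total revenue: $432

Pooled unit-bids ranked (top 4): 117 (Arden-1), 115 (Arden-2), 110 (Lumen-1), 110 (Arden-3)
First bid not allocated: $108.
Allocation: Arden 3, Lumen 1. Every unit priced at $108.
Revenue = 4 × 108 = $432.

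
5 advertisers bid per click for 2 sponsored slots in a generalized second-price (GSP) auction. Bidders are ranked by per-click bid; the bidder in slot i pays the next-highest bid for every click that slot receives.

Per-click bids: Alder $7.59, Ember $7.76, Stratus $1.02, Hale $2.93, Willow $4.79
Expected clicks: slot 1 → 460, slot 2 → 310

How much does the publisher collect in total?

Per-click bids in order: $7.76 (Ember) > $7.59 (Alder) > $4.79 (Willow) > …
Slot 1: Ember pays $7.59 × 460 = $3491.40
Slot 2: Alder pays $4.79 × 310 = $1484.90
Total = $4976.30

Total revenue: $4976.30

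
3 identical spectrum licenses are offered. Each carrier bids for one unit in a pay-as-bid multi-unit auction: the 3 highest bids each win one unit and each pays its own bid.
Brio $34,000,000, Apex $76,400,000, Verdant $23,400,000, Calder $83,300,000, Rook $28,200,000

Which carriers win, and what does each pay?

Ordering the bids: 83,300,000 (Calder), 76,400,000 (Apex), 34,000,000 (Brio), 28,200,000 (Rook), 23,400,000 (Verdant)
Winners (3 units): Calder, Apex, Brio.
Each winner pays its own bid: Calder $83,300,000, Apex $76,400,000, Brio $34,000,000.

Calder $83,300,000, Apex $76,400,000, Brio $34,000,000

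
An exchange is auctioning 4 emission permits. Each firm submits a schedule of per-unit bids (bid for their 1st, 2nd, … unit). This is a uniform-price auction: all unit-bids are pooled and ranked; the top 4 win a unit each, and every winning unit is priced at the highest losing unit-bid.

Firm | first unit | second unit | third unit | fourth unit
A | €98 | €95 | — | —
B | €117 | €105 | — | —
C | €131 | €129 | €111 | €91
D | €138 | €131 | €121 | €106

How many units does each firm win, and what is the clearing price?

All unit-bids, highest first — top 4: 138 (D-1), 131 (C-1), 131 (D-2), 129 (C-2)
The (k+1)-th unit-bid is €121.
Allocation: C 2, D 2.

C 2, D 2; clearing price €121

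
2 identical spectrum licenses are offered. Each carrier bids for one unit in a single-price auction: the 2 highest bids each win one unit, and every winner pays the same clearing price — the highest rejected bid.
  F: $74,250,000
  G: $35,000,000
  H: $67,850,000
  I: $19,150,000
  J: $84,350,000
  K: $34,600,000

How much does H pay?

Bids ranked high→low: 84,350,000 (J), 74,250,000 (F), 67,850,000 (H), 35,000,000 (G), …
Top 2: J, F.
First losing bid is H's $67,850,000, which sets the uniform price.
H does not win → pays $0.

H pays $0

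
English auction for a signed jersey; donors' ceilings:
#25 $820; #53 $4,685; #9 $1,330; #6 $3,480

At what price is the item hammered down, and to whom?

Rule: the price rises until one bidder remains; the winner pays the price at which the last rival dropped out.
Limits ranked: 4,685 (#53) > 3,480 (#6) > 1,330 (#9) > 820 (#25)
Once the price passes $3,480, only #53 is left; the hammer falls at #6's limit of $3,480.

#53 wins at $3,480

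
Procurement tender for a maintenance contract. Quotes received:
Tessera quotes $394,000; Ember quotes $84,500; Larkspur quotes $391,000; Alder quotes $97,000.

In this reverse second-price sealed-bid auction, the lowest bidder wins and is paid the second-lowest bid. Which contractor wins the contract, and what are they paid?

Rule: the lowest bidder wins and is paid the second-lowest bid.
Bids in order: 84,500 (Ember) < 97,000 (Alder) < 391,000 (Larkspur) < 394,000 (Tessera)
Ember is lowest; is paid the second-lowest bid, $97,000.

Ember is paid $97,000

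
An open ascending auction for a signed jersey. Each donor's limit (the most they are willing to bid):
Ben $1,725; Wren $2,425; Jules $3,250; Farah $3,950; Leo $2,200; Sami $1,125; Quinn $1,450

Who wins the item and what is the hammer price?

Limits in order: 3,950 (Farah) > 3,250 (Jules) > 2,425 (Wren) > 2,200 (Leo) > 1,725 (Ben) > 1,450 (Quinn) > …
Bidding ends when Jules exits at $3,250; Farah takes it.

Farah wins at $3,250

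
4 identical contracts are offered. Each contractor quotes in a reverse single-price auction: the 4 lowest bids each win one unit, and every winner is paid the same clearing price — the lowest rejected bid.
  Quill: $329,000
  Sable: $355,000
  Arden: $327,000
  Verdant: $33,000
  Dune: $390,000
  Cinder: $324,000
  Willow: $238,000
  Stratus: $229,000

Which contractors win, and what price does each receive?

Bids ranked low→high: 33,000 (Verdant), 229,000 (Stratus), 238,000 (Willow), 324,000 (Cinder), 327,000 (Arden), 329,000 (Quill), …
The 4 lowest are Verdant, Stratus, Willow, Cinder.
Clearing price = lowest rejected bid = $327,000.

Verdant, Stratus, Willow, Cinder; each is paid $327,000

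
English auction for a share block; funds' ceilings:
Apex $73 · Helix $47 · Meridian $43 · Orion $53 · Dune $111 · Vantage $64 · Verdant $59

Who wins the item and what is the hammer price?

Dune wins at $73

Sorting limits: 111 (Dune) > 73 (Apex) > 64 (Vantage) > 59 (Verdant) > 53 (Orion) > 47 (Helix) > …
Once the price passes $73, only Dune is left; the hammer falls at Apex's limit of $73.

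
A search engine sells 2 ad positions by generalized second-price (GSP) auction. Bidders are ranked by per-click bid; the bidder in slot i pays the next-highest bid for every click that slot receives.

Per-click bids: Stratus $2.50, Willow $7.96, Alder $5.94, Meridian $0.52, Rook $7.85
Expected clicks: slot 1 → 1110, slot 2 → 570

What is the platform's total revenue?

Sorting advertisers: $7.96 (Willow) > $7.85 (Rook) > $5.94 (Alder) > …
Slot 1: Willow pays $7.85 × 1110 = $8713.50
Slot 2: Rook pays $5.94 × 570 = $3385.80
Total = $12099.30

Total revenue: $12099.30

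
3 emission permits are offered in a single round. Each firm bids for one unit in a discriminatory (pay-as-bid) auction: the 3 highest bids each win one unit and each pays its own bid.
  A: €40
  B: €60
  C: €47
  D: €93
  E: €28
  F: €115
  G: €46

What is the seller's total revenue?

Ordering the bids: 115 (F), 93 (D), 60 (B), 47 (C), 46 (G), …
Top 3: F, D, B.
Total revenue = 115 + 93 + 60 = €268.

Total revenue: €268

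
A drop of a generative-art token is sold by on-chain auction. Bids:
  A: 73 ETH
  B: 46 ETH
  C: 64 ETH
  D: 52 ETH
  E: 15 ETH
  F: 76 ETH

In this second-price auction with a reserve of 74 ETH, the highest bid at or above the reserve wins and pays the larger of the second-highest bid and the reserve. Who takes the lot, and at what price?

F pays 74 ETH

Bids in order: 76 (F) > 73 (A) > 64 (C) > 52 (D) > 46 (B) > 15 (E)
F has the top bid at or above the reserve (76 ETH).
max(second-highest 73 ETH, reserve 74 ETH) = 74 ETH.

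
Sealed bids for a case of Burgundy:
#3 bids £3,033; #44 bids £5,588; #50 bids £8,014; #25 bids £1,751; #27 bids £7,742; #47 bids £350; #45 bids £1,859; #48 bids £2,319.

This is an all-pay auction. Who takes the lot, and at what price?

Bids in order: 8,014 (#50) > 7,742 (#27) > 5,588 (#44) > 3,033 (#3) > 2,319 (#48) > 1,859 (#45) > …
#50 is highest and takes the item; every bidder forfeits their bid.

#50 pays £8,014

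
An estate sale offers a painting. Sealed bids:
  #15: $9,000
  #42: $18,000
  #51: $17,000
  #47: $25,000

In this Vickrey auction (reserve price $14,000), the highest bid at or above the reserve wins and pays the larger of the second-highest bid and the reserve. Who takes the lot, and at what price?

Rule: the highest bid at or above the reserve wins and pays the larger of the second-highest bid and the reserve.
Bids ranked: 25,000 (#47) > 18,000 (#42) > 17,000 (#51) > 9,000 (#15)
Highest eligible bid: #47 at $25,000.
max(second-highest $18,000, reserve $14,000) = $18,000; the reserve does not bind.

#47 pays $18,000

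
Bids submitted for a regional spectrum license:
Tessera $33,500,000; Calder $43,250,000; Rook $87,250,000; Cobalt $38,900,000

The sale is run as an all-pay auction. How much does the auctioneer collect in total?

Total revenue: $202,900,000

Sorting bids: 87,250,000 (Rook) > 43,250,000 (Calder) > 38,900,000 (Cobalt) > 33,500,000 (Tessera)
Rook wins with the top bid; all bids are sunk regardless.
Every bidder forfeits their bid regardless of winning.
Revenue = 33,500,000 + 43,250,000 + 87,250,000 + 38,900,000 = $202,900,000.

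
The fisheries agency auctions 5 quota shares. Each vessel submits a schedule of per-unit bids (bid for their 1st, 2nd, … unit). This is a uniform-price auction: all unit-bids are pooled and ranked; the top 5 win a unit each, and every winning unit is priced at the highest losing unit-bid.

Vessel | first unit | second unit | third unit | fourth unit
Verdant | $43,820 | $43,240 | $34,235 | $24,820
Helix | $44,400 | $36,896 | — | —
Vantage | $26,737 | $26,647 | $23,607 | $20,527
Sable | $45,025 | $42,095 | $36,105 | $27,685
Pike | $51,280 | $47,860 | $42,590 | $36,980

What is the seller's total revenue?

Merging the schedules and taking the best 5: 51,280 (Pike-1), 47,860 (Pike-2), 45,025 (Sable-1), 44,400 (Helix-1), 43,820 (Verdant-1)
The (k+1)-th unit-bid is $43,240.
Allocation: Helix 1, Pike 2, Sable 1, Verdant 1. Every unit priced at $43,240.
Revenue = 5 × 43,240 = $216,200.

Total revenue: $216,200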